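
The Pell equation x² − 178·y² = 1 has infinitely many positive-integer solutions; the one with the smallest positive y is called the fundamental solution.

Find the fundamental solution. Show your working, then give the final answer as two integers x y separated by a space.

1601 120

[13; 2,1,12,1,2,26] for √178; ℓ=6 ⇒ convergent index 5
step 0: (13, 1)  from 13·(1,0) + (0,1)
…
step 4: (547, 41)  from 1·(507,38) + (40,3)
step 5: (1601, 120)  from 2·(547,41) + (507,38)
→ (1601, 120).  Check: 1601²=2563201, 178·120²=2563200, difference 1.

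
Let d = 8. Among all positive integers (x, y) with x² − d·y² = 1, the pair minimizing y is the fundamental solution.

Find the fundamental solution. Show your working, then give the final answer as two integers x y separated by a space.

[2; 1,4] for √8; ℓ=2 ⇒ convergent index 1
a_0=2:  p_0=2·1+0=2,  q_0=2·0+1=1
a_1=1:  p_1=1·2+1=3,  q_1=1·1+0=1
→ (3, 1).  Check: 3²=9, 8·1²=8, difference 1.

3 1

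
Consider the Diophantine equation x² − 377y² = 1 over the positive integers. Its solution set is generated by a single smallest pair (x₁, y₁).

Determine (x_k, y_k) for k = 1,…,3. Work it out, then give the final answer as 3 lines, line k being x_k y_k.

√377 → a₀=19, period (2,2,2,38); ℓ=4 even so k=3
step 0: (19, 1)  from 19·(1,0) + (0,1)
step 1: (39, 2)  from 2·(19,1) + (1,0)
step 2: (97, 5)  from 2·(39,2) + (19,1)
step 3: (233, 12)  from 2·(97,5) + (39,2)
→ (233, 12).  Check: 233²=54289, 377·12²=54288, difference 1.
k=2:  x_2 = 233·233+377·12·12 = 108577,  y_2 = 233·12+12·233 = 5592
k=3:  x_3 = 233·108577+377·12·5592 = 50596649,  y_3 = 233·5592+12·108577 = 2605860

233 12
108577 5592
50596649 2605860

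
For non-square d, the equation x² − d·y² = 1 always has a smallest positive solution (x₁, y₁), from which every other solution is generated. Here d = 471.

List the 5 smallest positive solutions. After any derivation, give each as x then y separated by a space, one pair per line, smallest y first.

√471 → a₀=21, period (1,2,2,1,3,…,2,1,42); ℓ=14 even so k=13
step 0: (21, 1)  from 21·(1,0) + (0,1)
step 1: (22, 1)  from 1·(21,1) + (1,0)
…
step 4: (217, 10)  from 1·(152,7) + (65,3)
step 5: (803, 37)  from 3·(217,10) + (152,7)
step 6: (3429, 158)  from 4·(803,37) + (217,10)
step 7: (48809, 2249)  from 14·(3429,158) + (803,37)
step 8: (198665, 9154)  from 4·(48809,2249) + (3429,158)
…
step 11: (2331742, 107441)  from 2·(843469,38865) + (644804,29711)
step 12: (5506953, 253747)  from 2·(2331742,107441) + (843469,38865)
step 13: (7838695, 361188)  from 1·(5506953,253747) + (2331742,107441)
(x₁, y₁) = (7838695, 361188);  7838695² − 471·361188² = 1 ✓
n=2: (7838695,361188)∘(7838695,361188) = (7838695·7838695+471·361188·361188, 7838695·361188+361188·7838695) = (122890278606049,5662485139320)
n=3: (122890278606049,5662485139320)∘(7838695,361188) = (7838695·122890278606049+471·361188·5662485139320, 7838695·5662485139320+361188·122890278606049) = (1926598824915678693415,88772987898323613612)
n=4: (1926598824915678693415,88772987898323613612)∘(7838695,361188) = (7838695·1926598824915678693415+471·361188·88772987898323613612, 7838695·88772987898323613612+361188·1926598824915678693415) = (30204041151744689101078780801,1391728752747293974319493360)
n=5: (30204041151744689101078780801,1391728752747293974319493360)∘(7838695,361188) = (7838695·30204041151744689101078780801+471·361188·1391728752747293974319493360, 7838695·1391728752747293974319493360+361188·30204041151744689101078780801) = (473520532711948744867536551663095975,21818674431032810307068783683516788)

7838695 361188
122890278606049 5662485139320
1926598824915678693415 88772987898323613612
30204041151744689101078780801 1391728752747293974319493360
473520532711948744867536551663095975 21818674431032810307068783683516788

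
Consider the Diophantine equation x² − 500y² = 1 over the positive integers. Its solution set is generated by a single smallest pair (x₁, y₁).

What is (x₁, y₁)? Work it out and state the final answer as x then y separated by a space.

930249 41602

[22; 2,1,3,2,1,…,1,2,44] for √500; ℓ=14 ⇒ convergent index 13
step 0: (22, 1)  from 22·(1,0) + (0,1)
…
step 3: (246, 11)  from 3·(67,3) + (45,2)
step 4: (559, 25)  from 2·(246,11) + (67,3)
…
step 8: (15809, 707)  from 1·(14445,646) + (1364,61)
…
step 10: (76317, 3413)  from 2·(30254,1353) + (15809,707)
step 11: (259205, 11592)  from 3·(76317,3413) + (30254,1353)
step 12: (335522, 15005)  from 1·(259205,11592) + (76317,3413)
step 13: (930249, 41602)  from 2·(335522,15005) + (259205,11592)
→ (930249, 41602).  Check: 930249²=865363202001, 500·41602²=865363202000, difference 1.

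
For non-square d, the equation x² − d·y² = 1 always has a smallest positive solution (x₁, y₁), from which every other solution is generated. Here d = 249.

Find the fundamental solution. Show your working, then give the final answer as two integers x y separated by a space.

d=249: √d = [15; 1,3,1,1,5,…,3,1,30] (ℓ=16, even), read p_15/q_15
i=0: a=15 ⇒ p=15, q=1
i=1: a=1 ⇒ p=16, q=1
i=2: a=3 ⇒ p=63, q=4
…
i=4: a=1 ⇒ p=142, q=9
…
i=6: a=1 ⇒ p=931, q=59
…
i=8: a=10 ⇒ p=36751, q=2329
i=9: a=3 ⇒ p=113835, q=7214
…
i=11: a=5 ⇒ p=866765, q=54929
i=12: a=1 ⇒ p=1017351, q=64472
…
i=14: a=3 ⇒ p=6669699, q=422675
i=15: a=1 ⇒ p=8553815, q=542076
fundamental: x₁=8553815, y₁=542076  (since 73167751054225 − 249·293846389776 = 1)

8553815 542076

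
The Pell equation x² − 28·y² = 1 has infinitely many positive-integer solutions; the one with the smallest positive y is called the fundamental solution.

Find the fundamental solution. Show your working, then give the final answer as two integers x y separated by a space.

d=28: √d = [5; 3,2,3,10] (ℓ=4, even), read p_3/q_3
a_0=5:  p_0=5·1+0=5,  q_0=5·0+1=1
a_1=3:  p_1=3·5+1=16,  q_1=3·1+0=3
a_2=2:  p_2=2·16+5=37,  q_2=2·3+1=7
a_3=3:  p_3=3·37+16=127,  q_3=3·7+3=24
(x₁, y₁) = (127, 24);  127² − 28·24² = 1 ✓

127 24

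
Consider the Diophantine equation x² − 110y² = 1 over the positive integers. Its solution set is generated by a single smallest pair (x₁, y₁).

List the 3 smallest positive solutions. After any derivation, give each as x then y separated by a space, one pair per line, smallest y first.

21 2
881 84
36981 3526

d=110: √d = [10; 2,20] (ℓ=2, even), read p_1/q_1
a_0=10:  p_0=10·1+0=10,  q_0=10·0+1=1
a_1=2:  p_1=2·10+1=21,  q_1=2·1+0=2
(x₁, y₁) = (21, 2);  21² − 110·2² = 1 ✓
k=2:  x_2 = 21·21+110·2·2 = 881,  y_2 = 21·2+2·21 = 84
k=3:  x_3 = 21·881+110·2·84 = 36981,  y_3 = 21·84+2·881 = 3526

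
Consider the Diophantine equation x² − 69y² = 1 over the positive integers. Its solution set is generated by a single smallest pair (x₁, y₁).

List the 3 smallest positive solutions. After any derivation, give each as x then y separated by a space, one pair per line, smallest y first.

√69 = [8; 3,3,1,4,1,3,3,16, …], period ℓ=8 (even) → k=7
a_0=8:  p_0=8·1+0=8,  q_0=8·0+1=1
a_1=3:  p_1=3·8+1=25,  q_1=3·1+0=3
a_2=3:  p_2=3·25+8=83,  q_2=3·3+1=10
…
a_4=4:  p_4=4·108+83=515,  q_4=4·13+10=62
a_5=1:  p_5=1·515+108=623,  q_5=1·62+13=75
a_6=3:  p_6=3·623+515=2384,  q_6=3·75+62=287
a_7=3:  p_7=3·2384+623=7775,  q_7=3·287+75=936
(x₁, y₁) = (7775, 936);  7775² − 69·936² = 1 ✓
(x_2, y_2) = (7775·7775 + 69·936·936, 7775·936 + 936·7775) = (120901249, 14554800)
(x_3, y_3) = (7775·120901249 + 69·936·14554800, 7775·14554800 + 936·120901249) = (1880014414175, 226327139064)

7775 936
120901249 14554800
1880014414175 226327139064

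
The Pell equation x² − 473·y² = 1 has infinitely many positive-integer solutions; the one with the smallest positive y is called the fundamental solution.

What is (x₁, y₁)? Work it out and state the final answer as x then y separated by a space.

87 4

[21; 1,2,1,42] for √473; ℓ=4 ⇒ convergent index 3
a_0=21:  p_0=21·1+0=21,  q_0=21·0+1=1
…
a_2=2:  p_2=2·22+21=65,  q_2=2·1+1=3
a_3=1:  p_3=1·65+22=87,  q_3=1·3+1=4
→ (87, 4).  Check: 87²=7569, 473·4²=7568, difference 1.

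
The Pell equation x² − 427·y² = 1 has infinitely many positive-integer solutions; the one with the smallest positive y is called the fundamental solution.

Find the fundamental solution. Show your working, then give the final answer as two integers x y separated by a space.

62 3

√427 → a₀=20, period (1,1,1,40); ℓ=4 even so k=3
a_0=20:  p_0=20·1+0=20,  q_0=20·0+1=1
a_1=1:  p_1=1·20+1=21,  q_1=1·1+0=1
a_2=1:  p_2=1·21+20=41,  q_2=1·1+1=2
a_3=1:  p_3=1·41+21=62,  q_3=1·2+1=3
→ (62, 3).  Check: 62²=3844, 427·3²=3843, difference 1.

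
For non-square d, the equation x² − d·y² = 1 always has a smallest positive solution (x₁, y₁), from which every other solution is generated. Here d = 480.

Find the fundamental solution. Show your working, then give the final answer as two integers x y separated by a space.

241 11

√480 = [21; 1,9,1,42, …], period ℓ=4 (even) → k=3
step 0: (21, 1)  from 21·(1,0) + (0,1)
step 1: (22, 1)  from 1·(21,1) + (1,0)
step 2: (219, 10)  from 9·(22,1) + (21,1)
step 3: (241, 11)  from 1·(219,10) + (22,1)
→ (241, 11).  Check: 241²=58081, 480·11²=58080, difference 1.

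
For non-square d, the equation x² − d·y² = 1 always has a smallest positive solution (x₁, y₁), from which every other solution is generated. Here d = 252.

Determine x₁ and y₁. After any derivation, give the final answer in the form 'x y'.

127 8

[15; 1,6,1,30] for √252; ℓ=4 ⇒ convergent index 3
step 0: (15, 1)  from 15·(1,0) + (0,1)
…
step 2: (111, 7)  from 6·(16,1) + (15,1)
step 3: (127, 8)  from 1·(111,7) + (16,1)
→ (127, 8).  Check: 127²=16129, 252·8²=16128, difference 1.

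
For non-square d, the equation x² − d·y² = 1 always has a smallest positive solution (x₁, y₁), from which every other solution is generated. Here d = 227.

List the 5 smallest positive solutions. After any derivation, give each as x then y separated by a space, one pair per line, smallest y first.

[15; 15,30] for √227; ℓ=2 ⇒ convergent index 1
a_0=15:  p_0=15·1+0=15,  q_0=15·0+1=1
a_1=15:  p_1=15·15+1=226,  q_1=15·1+0=15
→ (226, 15).  Check: 226²=51076, 227·15²=51075, difference 1.
(226+15√227)^2 = 102151 + 6780√227
(226+15√227)^3 = 46172026 + 3064545√227
(226+15√227)^4 = 20869653601 + 1385167560√227
(226+15√227)^5 = 9433037255626 + 626092672575√227

226 15
102151 6780
46172026 3064545
20869653601 1385167560
9433037255626 626092672575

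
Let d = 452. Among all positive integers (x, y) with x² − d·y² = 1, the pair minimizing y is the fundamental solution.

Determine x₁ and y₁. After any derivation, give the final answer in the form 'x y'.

√452 → a₀=21, period (3,1,5,3,10,3,5,1,3,42); ℓ=10 even so k=9
k=0  a_k=21  p_k/q_k = 21/1
…
k=2  a_k=1  p_k/q_k = 85/4
k=3  a_k=5  p_k/q_k = 489/23
…
k=6  a_k=3  p_k/q_k = 49579/2332
…
k=8  a_k=1  p_k/q_k = 313483/14745
k=9  a_k=3  p_k/q_k = 1204353/56648
fundamental: x₁=1204353, y₁=56648  (since 1450466148609 − 452·3208995904 = 1)

1204353 56648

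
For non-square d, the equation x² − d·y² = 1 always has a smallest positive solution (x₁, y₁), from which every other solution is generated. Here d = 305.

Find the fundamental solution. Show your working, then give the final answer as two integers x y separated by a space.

d=305: √d = [17; 2,6,2,34] (ℓ=4, even), read p_3/q_3
a_0=17:  p_0=17·1+0=17,  q_0=17·0+1=1
a_1=2:  p_1=2·17+1=35,  q_1=2·1+0=2
a_2=6:  p_2=6·35+17=227,  q_2=6·2+1=13
a_3=2:  p_3=2·227+35=489,  q_3=2·13+2=28
fundamental: x₁=489, y₁=28  (since 239121 − 305·784 = 1)

489 28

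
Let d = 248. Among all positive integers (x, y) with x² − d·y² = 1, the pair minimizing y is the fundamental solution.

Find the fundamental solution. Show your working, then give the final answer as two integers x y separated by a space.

63 4

[15; 1,2,1,30] for √248; ℓ=4 ⇒ convergent index 3
i=0: a=15 ⇒ p=15, q=1
…
i=2: a=2 ⇒ p=47, q=3
i=3: a=1 ⇒ p=63, q=4
→ (63, 4).  Check: 63²=3969, 248·4²=3968, difference 1.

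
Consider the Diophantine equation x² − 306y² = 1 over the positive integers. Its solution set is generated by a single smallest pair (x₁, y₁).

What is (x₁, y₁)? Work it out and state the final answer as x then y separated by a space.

35 2

√306 = [17; 2,34, …], period ℓ=2 (even) → k=1
k=0  a_k=17  p_k/q_k = 17/1
k=1  a_k=2  p_k/q_k = 35/2
fundamental: x₁=35, y₁=2  (since 1225 − 306·4 = 1)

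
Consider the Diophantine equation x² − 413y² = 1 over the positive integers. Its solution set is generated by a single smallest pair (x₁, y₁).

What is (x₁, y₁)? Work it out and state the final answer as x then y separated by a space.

[20; 3,9,1,4,1,9,3,40] for √413; ℓ=8 ⇒ convergent index 7
a_0=20:  p_0=20·1+0=20,  q_0=20·0+1=1
a_1=3:  p_1=3·20+1=61,  q_1=3·1+0=3
a_2=9:  p_2=9·61+20=569,  q_2=9·3+1=28
…
a_4=4:  p_4=4·630+569=3089,  q_4=4·31+28=152
a_5=1:  p_5=1·3089+630=3719,  q_5=1·152+31=183
a_6=9:  p_6=9·3719+3089=36560,  q_6=9·183+152=1799
a_7=3:  p_7=3·36560+3719=113399,  q_7=3·1799+183=5580
fundamental: x₁=113399, y₁=5580  (since 12859333201 − 413·31136400 = 1)

113399 5580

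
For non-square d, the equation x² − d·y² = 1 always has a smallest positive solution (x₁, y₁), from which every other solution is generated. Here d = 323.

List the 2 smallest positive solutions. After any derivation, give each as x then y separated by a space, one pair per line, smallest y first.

18 1
647 36

√323 = [17; 1,34, …], period ℓ=2 (even) → k=1
step 0: (17, 1)  from 17·(1,0) + (0,1)
step 1: (18, 1)  from 1·(17,1) + (1,0)
(x₁, y₁) = (18, 1);  18² − 323·1² = 1 ✓
(18+1√323)^2 = 647 + 36√323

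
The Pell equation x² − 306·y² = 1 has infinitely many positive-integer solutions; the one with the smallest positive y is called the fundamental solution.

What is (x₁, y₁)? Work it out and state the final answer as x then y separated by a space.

d=306: √d = [17; 2,34] (ℓ=2, even), read p_1/q_1
step 0: (17, 1)  from 17·(1,0) + (0,1)
step 1: (35, 2)  from 2·(17,1) + (1,0)
→ (35, 2).  Check: 35²=1225, 306·2²=1224, difference 1.

35 2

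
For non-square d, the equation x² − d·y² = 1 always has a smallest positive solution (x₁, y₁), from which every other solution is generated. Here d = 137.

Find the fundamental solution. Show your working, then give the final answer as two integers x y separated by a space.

√137 = [11; 1,2,2,1,1,2,2,1,22, …], period ℓ=9 (odd) → k=17
k=0  a_k=11  p_k/q_k = 11/1
k=1  a_k=1  p_k/q_k = 12/1
k=2  a_k=2  p_k/q_k = 35/3
k=3  a_k=2  p_k/q_k = 82/7
k=4  a_k=1  p_k/q_k = 117/10
…
k=6  a_k=2  p_k/q_k = 515/44
…
k=9  a_k=22  p_k/q_k = 39597/3383
…
k=11  a_k=2  p_k/q_k = 122279/10447
…
k=13  a_k=1  p_k/q_k = 408178/34873
…
k=16  a_k=2  p_k/q_k = 4286741/366241
k=17  a_k=1  p_k/q_k = 6083073/519712
(x₁, y₁) = (6083073, 519712);  6083073² − 137·519712² = 1 ✓

6083073 519712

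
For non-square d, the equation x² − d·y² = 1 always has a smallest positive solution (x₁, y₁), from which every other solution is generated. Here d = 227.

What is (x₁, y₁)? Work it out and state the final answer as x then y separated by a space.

√227 → a₀=15, period (15,30); ℓ=2 even so k=1
k=0  a_k=15  p_k/q_k = 15/1
k=1  a_k=15  p_k/q_k = 226/15
(x₁, y₁) = (226, 15);  226² − 227·15² = 1 ✓

226 15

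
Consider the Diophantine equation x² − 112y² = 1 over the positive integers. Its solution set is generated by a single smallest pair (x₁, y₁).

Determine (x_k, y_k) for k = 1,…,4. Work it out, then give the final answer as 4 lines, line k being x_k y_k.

127 12
32257 3048
8193151 774180
2081028097 196638672

√112 → a₀=10, period (1,1,2,1,1,20); ℓ=6 even so k=5
step 0: (10, 1)  from 10·(1,0) + (0,1)
…
step 4: (74, 7)  from 1·(53,5) + (21,2)
step 5: (127, 12)  from 1·(74,7) + (53,5)
fundamental: x₁=127, y₁=12  (since 16129 − 112·144 = 1)
(x_2, y_2) = (127·127 + 112·12·12, 127·12 + 12·127) = (32257, 3048)
(x_3, y_3) = (127·32257 + 112·12·3048, 127·3048 + 12·32257) = (8193151, 774180)
(x_4, y_4) = (127·8193151 + 112·12·774180, 127·774180 + 12·8193151) = (2081028097, 196638672)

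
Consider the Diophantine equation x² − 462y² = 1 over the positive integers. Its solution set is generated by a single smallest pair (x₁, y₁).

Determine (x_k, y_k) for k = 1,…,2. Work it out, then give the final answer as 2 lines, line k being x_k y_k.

43 2
3697 172

√462 = [21; 2,42, …], period ℓ=2 (even) → k=1
step 0: (21, 1)  from 21·(1,0) + (0,1)
step 1: (43, 2)  from 2·(21,1) + (1,0)
fundamental: x₁=43, y₁=2  (since 1849 − 462·4 = 1)
k=2:  x_2 = 43·43+462·2·2 = 3697,  y_2 = 43·2+2·43 = 172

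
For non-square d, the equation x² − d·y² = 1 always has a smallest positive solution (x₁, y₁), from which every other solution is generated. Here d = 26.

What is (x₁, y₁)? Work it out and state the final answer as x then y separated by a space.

√26 = [5; 10, …], period ℓ=1 (odd) → k=1
k=0  a_k=5  p_k/q_k = 5/1
k=1  a_k=10  p_k/q_k = 51/10
(x₁, y₁) = (51, 10);  51² − 26·10² = 1 ✓

51 10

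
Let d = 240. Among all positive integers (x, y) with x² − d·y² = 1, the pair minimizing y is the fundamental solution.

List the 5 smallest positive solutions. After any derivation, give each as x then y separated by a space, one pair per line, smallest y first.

31 2
1921 124
119071 7686
7380481 476408
457470751 29529610

√240 = [15; 2,30, …], period ℓ=2 (even) → k=1
step 0: (15, 1)  from 15·(1,0) + (0,1)
step 1: (31, 2)  from 2·(15,1) + (1,0)
→ (31, 2).  Check: 31²=961, 240·2²=960, difference 1.
(31+2√240)^2 = 1921 + 124√240
(31+2√240)^3 = 119071 + 7686√240
(31+2√240)^4 = 7380481 + 476408√240
(31+2√240)^5 = 457470751 + 29529610√240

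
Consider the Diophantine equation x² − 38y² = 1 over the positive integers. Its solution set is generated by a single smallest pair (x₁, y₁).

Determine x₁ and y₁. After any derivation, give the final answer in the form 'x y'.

37 6

√38 = [6; 6,12, …], period ℓ=2 (even) → k=1
i=0: a=6 ⇒ p=6, q=1
i=1: a=6 ⇒ p=37, q=6
(x₁, y₁) = (37, 6);  37² − 38·6² = 1 ✓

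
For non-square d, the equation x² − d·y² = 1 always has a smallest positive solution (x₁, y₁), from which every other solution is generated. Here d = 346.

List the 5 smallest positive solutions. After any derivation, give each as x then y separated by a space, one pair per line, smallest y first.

17299 930
598510801 32176140
20707276675699 1113230090790
716430357827323201 38515534648976280
24787057499402451432499 1332560466672051244650

√346 → a₀=18, period (1,1,1,1,36); ℓ=5 odd so k=9
a_0=18:  p_0=18·1+0=18,  q_0=18·0+1=1
a_1=1:  p_1=1·18+1=19,  q_1=1·1+0=1
a_2=1:  p_2=1·19+18=37,  q_2=1·1+1=2
a_3=1:  p_3=1·37+19=56,  q_3=1·2+1=3
a_4=1:  p_4=1·56+37=93,  q_4=1·3+2=5
…
a_6=1:  p_6=1·3404+93=3497,  q_6=1·183+5=188
…
a_8=1:  p_8=1·6901+3497=10398,  q_8=1·371+188=559
a_9=1:  p_9=1·10398+6901=17299,  q_9=1·559+371=930
→ (17299, 930).  Check: 17299²=299255401, 346·930²=299255400, difference 1.
(17299+930√346)^2 = 598510801 + 32176140√346
(17299+930√346)^3 = 20707276675699 + 1113230090790√346
(17299+930√346)^4 = 716430357827323201 + 38515534648976280√346
(17299+930√346)^5 = 24787057499402451432499 + 1332560466672051244650√346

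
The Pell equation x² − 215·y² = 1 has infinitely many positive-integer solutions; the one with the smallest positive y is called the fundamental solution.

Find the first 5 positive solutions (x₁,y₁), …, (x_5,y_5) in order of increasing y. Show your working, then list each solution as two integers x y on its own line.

44 3
3871 264
340604 23229
29969281 2043888
2636956124 179838915

[14; 1,1,1,28] for √215; ℓ=4 ⇒ convergent index 3
step 0: (14, 1)  from 14·(1,0) + (0,1)
step 1: (15, 1)  from 1·(14,1) + (1,0)
step 2: (29, 2)  from 1·(15,1) + (14,1)
step 3: (44, 3)  from 1·(29,2) + (15,1)
→ (44, 3).  Check: 44²=1936, 215·3²=1935, difference 1.
n=2: (44,3)∘(44,3) = (44·44+215·3·3, 44·3+3·44) = (3871,264)
n=3: (3871,264)∘(44,3) = (44·3871+215·3·264, 44·264+3·3871) = (340604,23229)
n=4: (340604,23229)∘(44,3) = (44·340604+215·3·23229, 44·23229+3·340604) = (29969281,2043888)
n=5: (29969281,2043888)∘(44,3) = (44·29969281+215·3·2043888, 44·2043888+3·29969281) = (2636956124,179838915)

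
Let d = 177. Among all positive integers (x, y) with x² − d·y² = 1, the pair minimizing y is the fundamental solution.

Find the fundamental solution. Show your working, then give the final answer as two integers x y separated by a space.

√177 = [13; 3,3,2,8,2,3,3,26, …], period ℓ=8 (even) → k=7
a_0=13:  p_0=13·1+0=13,  q_0=13·0+1=1
a_1=3:  p_1=3·13+1=40,  q_1=3·1+0=3
…
a_6=3:  p_6=3·5468+2581=18985,  q_6=3·411+194=1427
a_7=3:  p_7=3·18985+5468=62423,  q_7=3·1427+411=4692
(x₁, y₁) = (62423, 4692);  62423² − 177·4692² = 1 ✓

62423 4692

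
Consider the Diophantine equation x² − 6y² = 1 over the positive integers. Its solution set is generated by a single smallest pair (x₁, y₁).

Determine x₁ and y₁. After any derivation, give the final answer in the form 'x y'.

√6 = [2; 2,4, …], period ℓ=2 (even) → k=1
k=0  a_k=2  p_k/q_k = 2/1
k=1  a_k=2  p_k/q_k = 5/2
(x₁, y₁) = (5, 2);  5² − 6·2² = 1 ✓

5 2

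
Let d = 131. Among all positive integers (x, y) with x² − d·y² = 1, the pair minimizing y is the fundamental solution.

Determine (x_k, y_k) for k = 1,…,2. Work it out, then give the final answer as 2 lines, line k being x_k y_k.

10610 927
225144199 19670940

[11; 2,4,11,4,2,22] for √131; ℓ=6 ⇒ convergent index 5
i=0: a=11 ⇒ p=11, q=1
…
i=4: a=4 ⇒ p=4727, q=413
i=5: a=2 ⇒ p=10610, q=927
fundamental: x₁=10610, y₁=927  (since 112572100 − 131·859329 = 1)
(x_2, y_2) = (10610·10610 + 131·927·927, 10610·927 + 927·10610) = (225144199, 19670940)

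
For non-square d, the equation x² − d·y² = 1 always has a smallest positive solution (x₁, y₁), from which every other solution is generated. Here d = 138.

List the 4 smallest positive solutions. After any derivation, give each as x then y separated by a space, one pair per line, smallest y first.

d=138: √d = [11; 1,2,1,22] (ℓ=4, even), read p_3/q_3
i=0: a=11 ⇒ p=11, q=1
…
i=2: a=2 ⇒ p=35, q=3
i=3: a=1 ⇒ p=47, q=4
→ (47, 4).  Check: 47²=2209, 138·4²=2208, difference 1.
(x_2, y_2) = (47·47 + 138·4·4, 47·4 + 4·47) = (4417, 376)
(x_3, y_3) = (47·4417 + 138·4·376, 47·376 + 4·4417) = (415151, 35340)
(x_4, y_4) = (47·415151 + 138·4·35340, 47·35340 + 4·415151) = (39019777, 3321584)

47 4
4417 376
415151 35340
39019777 3321584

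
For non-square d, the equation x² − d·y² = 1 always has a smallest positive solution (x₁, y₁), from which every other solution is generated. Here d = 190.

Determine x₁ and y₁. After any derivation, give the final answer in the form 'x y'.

√190 = [13; 1,3,1,1,1,…,3,1,26, …], period ℓ=14 (even) → k=13
step 0: (13, 1)  from 13·(1,0) + (0,1)
…
step 3: (69, 5)  from 1·(55,4) + (14,1)
…
step 6: (510, 37)  from 2·(193,14) + (124,9)
step 7: (1213, 88)  from 2·(510,37) + (193,14)
step 8: (2936, 213)  from 2·(1213,88) + (510,37)
step 9: (4149, 301)  from 1·(2936,213) + (1213,88)
step 10: (7085, 514)  from 1·(4149,301) + (2936,213)
step 11: (11234, 815)  from 1·(7085,514) + (4149,301)
step 12: (40787, 2959)  from 3·(11234,815) + (7085,514)
step 13: (52021, 3774)  from 1·(40787,2959) + (11234,815)
(x₁, y₁) = (52021, 3774);  52021² − 190·3774² = 1 ✓

52021 3774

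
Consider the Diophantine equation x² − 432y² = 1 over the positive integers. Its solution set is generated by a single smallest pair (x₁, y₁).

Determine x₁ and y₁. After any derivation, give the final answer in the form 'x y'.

√432 → a₀=20, period (1,3,1,1,1,3,1,40); ℓ=8 even so k=7
step 0: (20, 1)  from 20·(1,0) + (0,1)
step 1: (21, 1)  from 1·(20,1) + (1,0)
…
step 4: (187, 9)  from 1·(104,5) + (83,4)
step 5: (291, 14)  from 1·(187,9) + (104,5)
step 6: (1060, 51)  from 3·(291,14) + (187,9)
step 7: (1351, 65)  from 1·(1060,51) + (291,14)
(x₁, y₁) = (1351, 65);  1351² − 432·65² = 1 ✓

1351 65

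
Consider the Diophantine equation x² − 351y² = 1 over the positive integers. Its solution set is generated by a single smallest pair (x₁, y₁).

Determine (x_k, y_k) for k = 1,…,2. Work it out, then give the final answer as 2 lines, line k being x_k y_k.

√351 = [18; 1,2,1,3,2,2,2,3,1,2,1,36, …], period ℓ=12 (even) → k=11
a_0=18:  p_0=18·1+0=18,  q_0=18·0+1=1
a_1=1:  p_1=1·18+1=19,  q_1=1·1+0=1
…
a_4=3:  p_4=3·75+56=281,  q_4=3·4+3=15
…
a_6=2:  p_6=2·637+281=1555,  q_6=2·34+15=83
a_7=2:  p_7=2·1555+637=3747,  q_7=2·83+34=200
…
a_9=1:  p_9=1·12796+3747=16543,  q_9=1·683+200=883
a_10=2:  p_10=2·16543+12796=45882,  q_10=2·883+683=2449
a_11=1:  p_11=1·45882+16543=62425,  q_11=1·2449+883=3332
→ (62425, 3332).  Check: 62425²=3896880625, 351·3332²=3896880624, difference 1.
(x_2, y_2) = (62425·62425 + 351·3332·3332, 62425·3332 + 3332·62425) = (7793761249, 416000200)

62425 3332
7793761249 416000200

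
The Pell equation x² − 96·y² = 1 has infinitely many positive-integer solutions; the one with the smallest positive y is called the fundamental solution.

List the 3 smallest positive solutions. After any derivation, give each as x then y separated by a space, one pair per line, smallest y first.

√96 → a₀=9, period (1,3,1,18); ℓ=4 even so k=3
step 0: (9, 1)  from 9·(1,0) + (0,1)
…
step 2: (39, 4)  from 3·(10,1) + (9,1)
step 3: (49, 5)  from 1·(39,4) + (10,1)
(x₁, y₁) = (49, 5);  49² − 96·5² = 1 ✓
(x_2, y_2) = (49·49 + 96·5·5, 49·5 + 5·49) = (4801, 490)
(x_3, y_3) = (49·4801 + 96·5·490, 49·490 + 5·4801) = (470449, 48015)

49 5
4801 490
470449 48015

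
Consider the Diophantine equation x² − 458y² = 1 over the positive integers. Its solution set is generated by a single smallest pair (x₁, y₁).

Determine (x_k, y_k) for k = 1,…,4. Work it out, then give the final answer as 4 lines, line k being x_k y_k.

[21; 2,2,42] for √458; ℓ=3 ⇒ convergent index 5
step 0: (21, 1)  from 21·(1,0) + (0,1)
step 1: (43, 2)  from 2·(21,1) + (1,0)
step 2: (107, 5)  from 2·(43,2) + (21,1)
…
step 4: (9181, 429)  from 2·(4537,212) + (107,5)
step 5: (22899, 1070)  from 2·(9181,429) + (4537,212)
→ (22899, 1070).  Check: 22899²=524364201, 458·1070²=524364200, difference 1.
n=2: (22899,1070)∘(22899,1070) = (22899·22899+458·1070·1070, 22899·1070+1070·22899) = (1048728401,49003860)
n=3: (1048728401,49003860)∘(22899,1070) = (22899·1048728401+458·1070·49003860, 22899·49003860+1070·1048728401) = (48029663286099,2244278779210)
n=4: (48029663286099,2244278779210)∘(22899,1070) = (22899·48029663286099+458·1070·2244278779210, 22899·2244278779210+1070·48029663286099) = (2199662518128033601,102783479481255720)

22899 1070
1048728401 49003860
48029663286099 2244278779210
2199662518128033601 102783479481255720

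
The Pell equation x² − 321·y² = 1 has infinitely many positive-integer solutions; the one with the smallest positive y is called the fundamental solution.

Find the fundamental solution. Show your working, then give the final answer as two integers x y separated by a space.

215 12

√321 = [17; 1,10,1,34, …], period ℓ=4 (even) → k=3
k=0  a_k=17  p_k/q_k = 17/1
…
k=2  a_k=10  p_k/q_k = 197/11
k=3  a_k=1  p_k/q_k = 215/12
→ (215, 12).  Check: 215²=46225, 321·12²=46224, difference 1.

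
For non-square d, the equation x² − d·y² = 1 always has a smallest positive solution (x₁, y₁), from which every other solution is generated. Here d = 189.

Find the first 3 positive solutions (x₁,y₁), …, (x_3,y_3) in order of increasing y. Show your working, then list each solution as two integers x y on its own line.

55 4
6049 440
665335 48396

√189 → a₀=13, period (1,2,1,26); ℓ=4 even so k=3
a_0=13:  p_0=13·1+0=13,  q_0=13·0+1=1
a_1=1:  p_1=1·13+1=14,  q_1=1·1+0=1
a_2=2:  p_2=2·14+13=41,  q_2=2·1+1=3
a_3=1:  p_3=1·41+14=55,  q_3=1·3+1=4
(x₁, y₁) = (55, 4);  55² − 189·4² = 1 ✓
(x_2, y_2) = (55·55 + 189·4·4, 55·4 + 4·55) = (6049, 440)
(x_3, y_3) = (55·6049 + 189·4·440, 55·440 + 4·6049) = (665335, 48396)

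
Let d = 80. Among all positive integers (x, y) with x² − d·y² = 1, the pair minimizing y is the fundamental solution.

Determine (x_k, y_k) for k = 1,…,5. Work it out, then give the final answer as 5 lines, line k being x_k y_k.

9 1
161 18
2889 323
51841 5796
930249 104005

√80 → a₀=8, period (1,16); ℓ=2 even so k=1
k=0  a_k=8  p_k/q_k = 8/1
k=1  a_k=1  p_k/q_k = 9/1
(x₁, y₁) = (9, 1);  9² − 80·1² = 1 ✓
k=2:  x_2 = 9·9+80·1·1 = 161,  y_2 = 9·1+1·9 = 18
k=3:  x_3 = 9·161+80·1·18 = 2889,  y_3 = 9·18+1·161 = 323
k=4:  x_4 = 9·2889+80·1·323 = 51841,  y_4 = 9·323+1·2889 = 5796
k=5:  x_5 = 9·51841+80·1·5796 = 930249,  y_5 = 9·5796+1·51841 = 104005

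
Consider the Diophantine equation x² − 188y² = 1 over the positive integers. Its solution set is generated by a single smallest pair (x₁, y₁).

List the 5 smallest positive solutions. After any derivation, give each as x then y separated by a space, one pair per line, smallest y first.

4607 336
42448897 3095904
391124132351 28525659120
3603817713033217 262835420035776
33205576016763929087 2421765531683980944

[13; 1,2,2,6,2,2,1,26] for √188; ℓ=8 ⇒ convergent index 7
k=0  a_k=13  p_k/q_k = 13/1
…
k=2  a_k=2  p_k/q_k = 41/3
…
k=6  a_k=2  p_k/q_k = 3277/239
k=7  a_k=1  p_k/q_k = 4607/336
fundamental: x₁=4607, y₁=336  (since 21224449 − 188·112896 = 1)
(4607+336√188)^2 = 42448897 + 3095904√188
(4607+336√188)^3 = 391124132351 + 28525659120√188
(4607+336√188)^4 = 3603817713033217 + 262835420035776√188
(4607+336√188)^5 = 33205576016763929087 + 2421765531683980944√188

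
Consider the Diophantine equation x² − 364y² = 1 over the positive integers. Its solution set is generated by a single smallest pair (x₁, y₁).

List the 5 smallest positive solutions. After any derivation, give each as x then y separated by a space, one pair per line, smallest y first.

d=364: √d = [19; 12,1,2,3,1,8,1,3,2,1,12,38] (ℓ=12, even), read p_11/q_11
i=0: a=19 ⇒ p=19, q=1
…
i=4: a=3 ⇒ p=2423, q=127
…
i=10: a=1 ⇒ p=390371, q=20461
i=11: a=12 ⇒ p=4954951, q=259710
→ (4954951, 259710).  Check: 4954951²=24551539412401, 364·259710²=24551539412400, difference 1.
(4954951+259710√364)^2 = 49103078824801 + 2573700648420√364
(4954951+259710√364)^3 = 486606699052048124551 + 25505121203178395130√364
(4954951+259710√364)^4 = 4822224700149240710505379201 + 252753251621617410554928840√364
(4954951+259710√364)^5 = 47787774200457874208819626306623751 + 2504759953751544114971907242978550√364

4954951 259710
49103078824801 2573700648420
486606699052048124551 25505121203178395130
4822224700149240710505379201 252753251621617410554928840
47787774200457874208819626306623751 2504759953751544114971907242978550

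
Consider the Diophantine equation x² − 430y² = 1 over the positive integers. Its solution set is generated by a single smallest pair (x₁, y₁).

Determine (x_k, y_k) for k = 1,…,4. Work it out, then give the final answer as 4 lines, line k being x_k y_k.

√430 → a₀=20, period (1,2,1,3,1,…,2,1,40); ℓ=14 even so k=13
k=0  a_k=20  p_k/q_k = 20/1
…
k=2  a_k=2  p_k/q_k = 62/3
k=3  a_k=1  p_k/q_k = 83/4
…
k=5  a_k=1  p_k/q_k = 394/19
k=6  a_k=6  p_k/q_k = 2675/129
k=7  a_k=8  p_k/q_k = 21794/1051
k=8  a_k=6  p_k/q_k = 133439/6435
…
k=12  a_k=2  p_k/q_k = 2107880/101651
k=13  a_k=1  p_k/q_k = 2862251/138030
fundamental: x₁=2862251, y₁=138030  (since 8192480787001 − 430·19052280900 = 1)
k=2:  x_2 = 2862251·2862251+430·138030·138030 = 16384961574001,  y_2 = 2862251·138030+138030·2862251 = 790153011060
k=3:  x_3 = 2862251·16384961574001+430·138030·790153011060 = 93795745300289010251,  y_3 = 2862251·790153011060+138030·16384961574001 = 4523232492118854090
k=4:  x_4 = 2862251·93795745300289010251+430·138030·4523232492118854090 = 536933931562978654798296001,  y_4 = 2862251·4523232492118854090+138030·93795745300289010251 = 25893253447598574322902120

2862251 138030
16384961574001 790153011060
93795745300289010251 4523232492118854090
536933931562978654798296001 25893253447598574322902120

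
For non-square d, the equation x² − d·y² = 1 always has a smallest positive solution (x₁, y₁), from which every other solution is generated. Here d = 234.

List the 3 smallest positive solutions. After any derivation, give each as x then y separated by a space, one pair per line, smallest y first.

√234 → a₀=15, period (3,2,1,2,1,2,3,30); ℓ=8 even so k=7
i=0: a=15 ⇒ p=15, q=1
i=1: a=3 ⇒ p=46, q=3
…
i=4: a=2 ⇒ p=413, q=27
…
i=6: a=2 ⇒ p=1545, q=101
i=7: a=3 ⇒ p=5201, q=340
fundamental: x₁=5201, y₁=340  (since 27050401 − 234·115600 = 1)
(5201+340√234)^2 = 54100801 + 3536680√234
(5201+340√234)^3 = 562756526801 + 36788545020√234

5201 340
54100801 3536680
562756526801 36788545020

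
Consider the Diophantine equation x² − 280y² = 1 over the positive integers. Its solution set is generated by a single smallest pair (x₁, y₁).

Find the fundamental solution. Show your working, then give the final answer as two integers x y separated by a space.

251 15

√280 → a₀=16, period (1,2,1,2,1,32); ℓ=6 even so k=5
a_0=16:  p_0=16·1+0=16,  q_0=16·0+1=1
…
a_4=2:  p_4=2·67+50=184,  q_4=2·4+3=11
a_5=1:  p_5=1·184+67=251,  q_5=1·11+4=15
(x₁, y₁) = (251, 15);  251² − 280·15² = 1 ✓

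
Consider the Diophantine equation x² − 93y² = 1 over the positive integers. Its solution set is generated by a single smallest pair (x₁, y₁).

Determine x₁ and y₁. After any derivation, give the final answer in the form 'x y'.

d=93: √d = [9; 1,1,1,4,6,4,1,1,1,18] (ℓ=10, even), read p_9/q_9
k=0  a_k=9  p_k/q_k = 9/1
…
k=2  a_k=1  p_k/q_k = 19/2
…
k=4  a_k=4  p_k/q_k = 135/14
k=5  a_k=6  p_k/q_k = 839/87
k=6  a_k=4  p_k/q_k = 3491/362
k=7  a_k=1  p_k/q_k = 4330/449
k=8  a_k=1  p_k/q_k = 7821/811
k=9  a_k=1  p_k/q_k = 12151/1260
fundamental: x₁=12151, y₁=1260  (since 147646801 − 93·1587600 = 1)

12151 1260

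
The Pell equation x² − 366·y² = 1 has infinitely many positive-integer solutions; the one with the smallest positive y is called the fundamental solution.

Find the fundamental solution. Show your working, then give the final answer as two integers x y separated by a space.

907925 47458

√366 → a₀=19, period (7,1,1,1,2,12,2,1,1,1,7,38); ℓ=12 even so k=11
a_0=19:  p_0=19·1+0=19,  q_0=19·0+1=1
a_1=7:  p_1=7·19+1=134,  q_1=7·1+0=7
a_2=1:  p_2=1·134+19=153,  q_2=1·7+1=8
a_3=1:  p_3=1·153+134=287,  q_3=1·8+7=15
a_4=1:  p_4=1·287+153=440,  q_4=1·15+8=23
a_5=2:  p_5=2·440+287=1167,  q_5=2·23+15=61
a_6=12:  p_6=12·1167+440=14444,  q_6=12·61+23=755
…
a_8=1:  p_8=1·30055+14444=44499,  q_8=1·1571+755=2326
a_9=1:  p_9=1·44499+30055=74554,  q_9=1·2326+1571=3897
a_10=1:  p_10=1·74554+44499=119053,  q_10=1·3897+2326=6223
a_11=7:  p_11=7·119053+74554=907925,  q_11=7·6223+3897=47458
→ (907925, 47458).  Check: 907925²=824327805625, 366·47458²=824327805624, difference 1.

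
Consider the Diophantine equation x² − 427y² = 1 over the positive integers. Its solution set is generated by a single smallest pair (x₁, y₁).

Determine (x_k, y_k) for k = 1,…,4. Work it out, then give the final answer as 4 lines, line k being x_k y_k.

62 3
7687 372
953126 46125
118179937 5719128

[20; 1,1,1,40] for √427; ℓ=4 ⇒ convergent index 3
k=0  a_k=20  p_k/q_k = 20/1
…
k=2  a_k=1  p_k/q_k = 41/2
k=3  a_k=1  p_k/q_k = 62/3
→ (62, 3).  Check: 62²=3844, 427·3²=3843, difference 1.
k=2:  x_2 = 62·62+427·3·3 = 7687,  y_2 = 62·3+3·62 = 372
k=3:  x_3 = 62·7687+427·3·372 = 953126,  y_3 = 62·372+3·7687 = 46125
k=4:  x_4 = 62·953126+427·3·46125 = 118179937,  y_4 = 62·46125+3·953126 = 5719128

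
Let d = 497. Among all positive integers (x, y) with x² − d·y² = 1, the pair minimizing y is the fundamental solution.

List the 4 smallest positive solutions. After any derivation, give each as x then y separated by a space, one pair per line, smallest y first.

1201887 53912
2889064721537 129592263888
6944658661946678751 311510514535059400
16693389930459326703284737 748800875565868281911712

[22; 3,2,2,5,6,5,2,2,3,44] for √497; ℓ=10 ⇒ convergent index 9
step 0: (22, 1)  from 22·(1,0) + (0,1)
step 1: (67, 3)  from 3·(22,1) + (1,0)
step 2: (156, 7)  from 2·(67,3) + (22,1)
step 3: (379, 17)  from 2·(156,7) + (67,3)
…
step 5: (12685, 569)  from 6·(2051,92) + (379,17)
step 6: (65476, 2937)  from 5·(12685,569) + (2051,92)
…
step 8: (352750, 15823)  from 2·(143637,6443) + (65476,2937)
step 9: (1201887, 53912)  from 3·(352750,15823) + (143637,6443)
→ (1201887, 53912).  Check: 1201887²=1444532360769, 497·53912²=1444532360768, difference 1.
(x_2, y_2) = (1201887·1201887 + 497·53912·53912, 1201887·53912 + 53912·1201887) = (2889064721537, 129592263888)
(x_3, y_3) = (1201887·2889064721537 + 497·53912·129592263888, 1201887·129592263888 + 53912·2889064721537) = (6944658661946678751, 311510514535059400)
(x_4, y_4) = (1201887·6944658661946678751 + 497·53912·311510514535059400, 1201887·311510514535059400 + 53912·6944658661946678751) = (16693389930459326703284737, 748800875565868281911712)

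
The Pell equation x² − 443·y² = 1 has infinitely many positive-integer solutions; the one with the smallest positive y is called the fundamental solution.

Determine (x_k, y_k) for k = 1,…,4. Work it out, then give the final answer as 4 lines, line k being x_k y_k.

442 21
390727 18564
345402226 16410555
305335177057 14506912056

√443 → a₀=21, period (21,42); ℓ=2 even so k=1
i=0: a=21 ⇒ p=21, q=1
i=1: a=21 ⇒ p=442, q=21
(x₁, y₁) = (442, 21);  442² − 443·21² = 1 ✓
(442+21√443)^2 = 390727 + 18564√443
(442+21√443)^3 = 345402226 + 16410555√443
(442+21√443)^4 = 305335177057 + 14506912056√443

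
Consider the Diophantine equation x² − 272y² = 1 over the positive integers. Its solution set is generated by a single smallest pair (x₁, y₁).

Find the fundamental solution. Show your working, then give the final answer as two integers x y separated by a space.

[16; 2,32] for √272; ℓ=2 ⇒ convergent index 1
k=0  a_k=16  p_k/q_k = 16/1
k=1  a_k=2  p_k/q_k = 33/2
(x₁, y₁) = (33, 2);  33² − 272·2² = 1 ✓

33 2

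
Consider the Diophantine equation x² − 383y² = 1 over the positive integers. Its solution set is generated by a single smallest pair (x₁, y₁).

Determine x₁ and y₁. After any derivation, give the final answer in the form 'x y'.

18768 959

d=383: √d = [19; 1,1,3,19,3,1,1,38] (ℓ=8, even), read p_7/q_7
i=0: a=19 ⇒ p=19, q=1
i=1: a=1 ⇒ p=20, q=1
…
i=4: a=19 ⇒ p=2642, q=135
…
i=6: a=1 ⇒ p=10705, q=547
i=7: a=1 ⇒ p=18768, q=959
(x₁, y₁) = (18768, 959);  18768² − 383·959² = 1 ✓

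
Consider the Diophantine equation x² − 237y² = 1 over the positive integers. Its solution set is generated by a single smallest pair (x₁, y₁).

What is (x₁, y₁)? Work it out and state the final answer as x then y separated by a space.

228151 14820

√237 = [15; 2,1,1,7,10,7,1,1,2,30, …], period ℓ=10 (even) → k=9
k=0  a_k=15  p_k/q_k = 15/1
…
k=5  a_k=10  p_k/q_k = 5927/385
k=6  a_k=7  p_k/q_k = 42074/2733
…
k=8  a_k=1  p_k/q_k = 90075/5851
k=9  a_k=2  p_k/q_k = 228151/14820
fundamental: x₁=228151, y₁=14820  (since 52052878801 − 237·219632400 = 1)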